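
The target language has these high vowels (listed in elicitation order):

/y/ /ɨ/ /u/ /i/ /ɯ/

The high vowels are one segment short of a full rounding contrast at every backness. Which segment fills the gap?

Unrounded: /i/ (front), /ɨ/ (central), /ɯ/ (back).
Rounded: /y/ (front), /u/ (back).
The central row has no rounded member, so the gap is the central rounded vowel /ʉ/.

/ʉ/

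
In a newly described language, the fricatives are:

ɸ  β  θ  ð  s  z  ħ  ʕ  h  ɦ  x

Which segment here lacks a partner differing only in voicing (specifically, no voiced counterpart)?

/x/

Bilabial: /ɸ/ ~ /β/
Dental: /θ/ ~ /ð/
Alveolar: /s/ ~ /z/
Pharyngeal: /ħ/ ~ /ʕ/
Glottal: /h/ ~ /ɦ/
Velar: only /x/ (voiceless); no voiced partner.
So /x/ is the unpaired segment.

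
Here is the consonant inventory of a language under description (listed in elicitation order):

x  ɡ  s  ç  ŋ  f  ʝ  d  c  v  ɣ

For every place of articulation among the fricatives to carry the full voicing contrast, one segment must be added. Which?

/z/

Voiceless: /f/ (labiodental), /s/ (alveolar), /ç/ (palatal), /x/ (velar).
Voiced: /v/ (labiodental), /ʝ/ (palatal), /ɣ/ (velar).
The alveolar row has no voiced member, so the gap is the voiced alveolar fricative /z/.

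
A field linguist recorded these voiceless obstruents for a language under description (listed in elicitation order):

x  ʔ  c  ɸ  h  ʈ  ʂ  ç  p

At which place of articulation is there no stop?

velar

place of articulation  stop      fricative
bilabial          p         ɸ       
retroflex         ʈ         ʂ       
palatal           c         ç       
velar             —         x       
glottal           ʔ         h       
Every place of articulation has a stop member except velar, where /k/ would be expected.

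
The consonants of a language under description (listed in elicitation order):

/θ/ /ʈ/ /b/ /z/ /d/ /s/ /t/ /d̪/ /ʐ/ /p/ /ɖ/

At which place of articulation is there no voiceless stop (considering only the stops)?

dental

place of articulation  voiceless  voiced  
bilabial          p         b       
dental            —         d̪      
alveolar          t         d       
retroflex         ʈ         ɖ       
Every place of articulation has a voiceless member except dental, where /t̪/ would be expected.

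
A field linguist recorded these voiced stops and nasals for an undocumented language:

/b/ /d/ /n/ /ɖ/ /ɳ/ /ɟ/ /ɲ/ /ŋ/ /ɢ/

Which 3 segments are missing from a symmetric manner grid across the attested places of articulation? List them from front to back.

/m/, /ɡ/, /ɴ/

Oral stop: /b/ (bilabial), /d/ (alveolar), /ɖ/ (retroflex), /ɟ/ (palatal), /ɢ/ (uvular).
Nasal: /n/ (alveolar), /ɳ/ (retroflex), /ɲ/ (palatal), /ŋ/ (velar).
Gaps, from front to back: bilabial lacks nasal (/m/); velar lacks oral stop (/ɡ/); uvular lacks nasal (/ɴ/).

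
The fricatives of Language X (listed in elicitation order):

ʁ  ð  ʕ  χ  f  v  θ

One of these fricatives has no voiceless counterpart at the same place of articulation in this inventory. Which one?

Labiodental: /f/ ~ /v/
Dental: /θ/ ~ /ð/
Uvular: /χ/ ~ /ʁ/
Pharyngeal: only /ʕ/ (voiced); no voiceless partner.
So /ʕ/ is the unpaired segment.

/ʕ/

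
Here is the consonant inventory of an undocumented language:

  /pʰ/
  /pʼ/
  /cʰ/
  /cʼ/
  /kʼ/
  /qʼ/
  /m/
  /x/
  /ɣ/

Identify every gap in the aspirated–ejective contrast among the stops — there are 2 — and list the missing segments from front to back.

place of articulation  aspirated  ejective
bilabial          pʰ        pʼ      
palatal           cʰ        cʼ      
velar             —         kʼ      
uvular            —         qʼ      
Gaps, from front to back: velar lacks aspirated (/kʰ/); uvular lacks aspirated (/qʰ/).

/kʰ/, /qʰ/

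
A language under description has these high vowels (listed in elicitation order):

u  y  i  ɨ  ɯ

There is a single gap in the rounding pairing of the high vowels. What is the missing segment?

/ʉ/

front: unrounded /i/, rounded /y/.
central: unrounded /ɨ/, rounded —.
back: unrounded /ɯ/, rounded /u/.
The central row has no rounded member, so the gap is the central rounded vowel /ʉ/.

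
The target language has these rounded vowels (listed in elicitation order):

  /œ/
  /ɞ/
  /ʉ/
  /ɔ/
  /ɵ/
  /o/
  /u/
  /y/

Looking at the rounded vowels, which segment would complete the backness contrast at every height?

Front: /y/ (high), /œ/ (low-mid).
Central: /ʉ/ (high), /ɵ/ (high-mid), /ɞ/ (low-mid).
Back: /u/ (high), /o/ (high-mid), /ɔ/ (low-mid).
The high-mid row has no front member, so the gap is the high-mid front rounded vowel /ø/.

/ø/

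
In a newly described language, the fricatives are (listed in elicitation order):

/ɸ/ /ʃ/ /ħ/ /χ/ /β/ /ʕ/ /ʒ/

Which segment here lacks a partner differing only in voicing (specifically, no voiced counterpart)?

Bilabial: /ɸ/ ~ /β/
Postalveolar: /ʃ/ ~ /ʒ/
Pharyngeal: /ħ/ ~ /ʕ/
Uvular: only /χ/ (voiceless); no voiced partner.
So /χ/ is the unpaired segment.

/χ/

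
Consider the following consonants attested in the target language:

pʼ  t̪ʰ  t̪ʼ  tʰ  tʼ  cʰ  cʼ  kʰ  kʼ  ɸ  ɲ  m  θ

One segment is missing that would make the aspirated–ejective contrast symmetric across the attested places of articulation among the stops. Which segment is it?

/pʰ/

Aspirated: /t̪ʰ/ (dental), /tʰ/ (alveolar), /cʰ/ (palatal), /kʰ/ (velar).
Ejective: /pʼ/ (bilabial), /t̪ʼ/ (dental), /tʼ/ (alveolar), /cʼ/ (palatal), /kʼ/ (velar).
The bilabial row has no aspirated member, so the gap is the aspirated bilabial stop /pʰ/.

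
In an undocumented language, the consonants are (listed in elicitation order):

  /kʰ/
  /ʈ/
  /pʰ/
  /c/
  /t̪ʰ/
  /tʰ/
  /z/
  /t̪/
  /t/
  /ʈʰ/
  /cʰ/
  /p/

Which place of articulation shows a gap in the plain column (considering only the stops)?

velar

place of articulation  plain     aspirated
bilabial          p         pʰ      
dental            t̪        t̪ʰ     
alveolar          t         tʰ      
retroflex         ʈ         ʈʰ      
palatal           c         cʰ      
velar             —         kʰ      
Every place of articulation has a plain member except velar, where /k/ would be expected.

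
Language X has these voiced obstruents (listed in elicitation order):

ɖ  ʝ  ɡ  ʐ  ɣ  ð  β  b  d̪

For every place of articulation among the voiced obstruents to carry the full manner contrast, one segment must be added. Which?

/ɟ/

Stop: /b/ (bilabial), /d̪/ (dental), /ɖ/ (retroflex), /ɡ/ (velar).
Fricative: /β/ (bilabial), /ð/ (dental), /ʐ/ (retroflex), /ʝ/ (palatal), /ɣ/ (velar).
The palatal row has no stop member, so the gap is the palatal stop /ɟ/.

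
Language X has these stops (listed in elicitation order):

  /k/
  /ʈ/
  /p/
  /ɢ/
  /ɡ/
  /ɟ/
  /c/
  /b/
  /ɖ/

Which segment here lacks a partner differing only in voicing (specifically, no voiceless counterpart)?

/ɢ/

Bilabial: /p/ ~ /b/
Retroflex: /ʈ/ ~ /ɖ/
Palatal: /c/ ~ /ɟ/
Velar: /k/ ~ /ɡ/
Uvular: only /ɢ/ (voiced); no voiceless partner.
So /ɢ/ is the unpaired segment.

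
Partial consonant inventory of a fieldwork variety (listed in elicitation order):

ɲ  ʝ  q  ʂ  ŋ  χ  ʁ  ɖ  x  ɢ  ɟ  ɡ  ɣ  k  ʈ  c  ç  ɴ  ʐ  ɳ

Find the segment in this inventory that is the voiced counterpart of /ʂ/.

/ʐ/

/ʂ/ is a voiceless retroflex fricative.
The voiced counterpart is a voiced retroflex fricative — in this inventory, /ʐ/.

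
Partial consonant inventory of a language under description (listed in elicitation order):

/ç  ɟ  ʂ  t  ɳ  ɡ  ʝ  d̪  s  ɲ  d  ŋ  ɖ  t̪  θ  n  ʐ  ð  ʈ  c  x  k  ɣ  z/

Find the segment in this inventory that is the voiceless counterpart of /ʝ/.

/ʝ/ is a voiced palatal fricative.
The voiceless counterpart is a voiceless palatal fricative — in this inventory, /ç/.

/ç/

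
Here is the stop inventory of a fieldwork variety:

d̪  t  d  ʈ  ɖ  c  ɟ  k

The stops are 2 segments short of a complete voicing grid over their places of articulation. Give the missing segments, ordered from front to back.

dental: voiceless —, voiced /d̪/.
alveolar: voiceless /t/, voiced /d/.
retroflex: voiceless /ʈ/, voiced /ɖ/.
palatal: voiceless /c/, voiced /ɟ/.
velar: voiceless /k/, voiced —.
Gaps, from front to back: dental lacks voiceless (/t̪/); velar lacks voiced (/ɡ/).

/t̪/, /ɡ/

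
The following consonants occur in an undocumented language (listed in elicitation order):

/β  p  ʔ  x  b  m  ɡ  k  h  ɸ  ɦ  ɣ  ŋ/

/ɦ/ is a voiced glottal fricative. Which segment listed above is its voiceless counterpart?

The voiceless counterpart is a voiceless glottal fricative — in this inventory, /h/.

/h/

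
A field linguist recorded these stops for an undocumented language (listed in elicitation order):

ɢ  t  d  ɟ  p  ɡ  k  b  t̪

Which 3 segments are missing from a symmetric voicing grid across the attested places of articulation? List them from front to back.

bilabial: voiceless /p/, voiced /b/.
dental: voiceless /t̪/, voiced —.
alveolar: voiceless /t/, voiced /d/.
palatal: voiceless —, voiced /ɟ/.
velar: voiceless /k/, voiced /ɡ/.
uvular: voiceless —, voiced /ɢ/.
Gaps, from front to back: dental lacks voiced (/d̪/); palatal lacks voiceless (/c/); uvular lacks voiceless (/q/).

/d̪/, /c/, /q/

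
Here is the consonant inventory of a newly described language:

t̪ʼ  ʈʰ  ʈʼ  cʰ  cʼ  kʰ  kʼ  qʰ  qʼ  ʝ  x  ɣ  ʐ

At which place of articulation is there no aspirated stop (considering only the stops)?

place of articulation  aspirated  ejective
dental            —         t̪ʼ     
retroflex         ʈʰ        ʈʼ      
palatal           cʰ        cʼ      
velar             kʰ        kʼ      
uvular            qʰ        qʼ      
Every place of articulation has an aspirated member except dental, where /t̪ʰ/ would be expected.

dental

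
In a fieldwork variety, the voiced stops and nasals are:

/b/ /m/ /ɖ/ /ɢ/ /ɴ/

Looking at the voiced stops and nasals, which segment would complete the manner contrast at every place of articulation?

bilabial: oral stop /b/, nasal /m/.
retroflex: oral stop /ɖ/, nasal —.
uvular: oral stop /ɢ/, nasal /ɴ/.
The retroflex row has no nasal member, so the gap is the retroflex nasal /ɳ/.

/ɳ/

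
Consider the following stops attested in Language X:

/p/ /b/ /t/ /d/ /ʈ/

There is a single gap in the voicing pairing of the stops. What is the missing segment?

bilabial: voiceless /p/, voiced /b/.
alveolar: voiceless /t/, voiced /d/.
retroflex: voiceless /ʈ/, voiced —.
The retroflex row has no voiced member, so the gap is the voiced retroflex stop /ɖ/.

/ɖ/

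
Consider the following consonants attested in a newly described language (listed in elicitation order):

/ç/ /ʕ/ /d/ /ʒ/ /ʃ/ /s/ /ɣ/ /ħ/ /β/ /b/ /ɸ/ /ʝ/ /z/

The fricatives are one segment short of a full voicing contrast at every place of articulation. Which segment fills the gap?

bilabial: voiceless /ɸ/, voiced /β/.
alveolar: voiceless /s/, voiced /z/.
postalveolar: voiceless /ʃ/, voiced /ʒ/.
palatal: voiceless /ç/, voiced /ʝ/.
velar: voiceless —, voiced /ɣ/.
pharyngeal: voiceless /ħ/, voiced /ʕ/.
The velar row has no voiceless member, so the gap is the voiceless velar fricative /x/.

/x/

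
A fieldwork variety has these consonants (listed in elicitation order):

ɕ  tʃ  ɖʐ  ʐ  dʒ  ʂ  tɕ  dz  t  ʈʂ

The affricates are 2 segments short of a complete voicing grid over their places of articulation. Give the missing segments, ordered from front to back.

/ts/, /dʑ/

place of articulation  voiceless  voiced  
alveolar          —         dz      
postalveolar      tʃ        dʒ      
retroflex         ʈʂ        ɖʐ      
alveolo-palatal   tɕ        —       
Gaps, from front to back: alveolar lacks voiceless (/ts/); alveolo-palatal lacks voiced (/dʑ/).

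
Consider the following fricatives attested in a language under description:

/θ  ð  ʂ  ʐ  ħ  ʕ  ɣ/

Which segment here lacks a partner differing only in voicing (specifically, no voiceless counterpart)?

Dental: /θ/ ~ /ð/
Retroflex: /ʂ/ ~ /ʐ/
Pharyngeal: /ħ/ ~ /ʕ/
Velar: only /ɣ/ (voiced); no voiceless partner.
So /ɣ/ is the unpaired segment.

/ɣ/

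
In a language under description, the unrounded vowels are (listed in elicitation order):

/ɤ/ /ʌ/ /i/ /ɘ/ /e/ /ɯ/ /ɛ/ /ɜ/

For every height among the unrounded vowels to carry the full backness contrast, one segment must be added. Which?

/ɨ/

Front: /i/ (high), /e/ (high-mid), /ɛ/ (low-mid).
Central: /ɘ/ (high-mid), /ɜ/ (low-mid).
Back: /ɯ/ (high), /ɤ/ (high-mid), /ʌ/ (low-mid).
The high row has no central member, so the gap is the high central unrounded vowel /ɨ/.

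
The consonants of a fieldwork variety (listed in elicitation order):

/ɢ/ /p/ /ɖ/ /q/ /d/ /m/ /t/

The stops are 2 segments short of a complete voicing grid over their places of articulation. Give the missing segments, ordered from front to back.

bilabial: voiceless /p/, voiced —.
alveolar: voiceless /t/, voiced /d/.
retroflex: voiceless —, voiced /ɖ/.
uvular: voiceless /q/, voiced /ɢ/.
Gaps, from front to back: bilabial lacks voiced (/b/); retroflex lacks voiceless (/ʈ/).

/b/, /ʈ/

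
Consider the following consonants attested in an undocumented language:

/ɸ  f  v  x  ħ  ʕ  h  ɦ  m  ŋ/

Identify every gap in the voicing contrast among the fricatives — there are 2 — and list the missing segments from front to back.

/β/, /ɣ/

place of articulation  voiceless  voiced  
bilabial          ɸ         —       
labiodental       f         v       
velar             x         —       
pharyngeal        ħ         ʕ       
glottal           h         ɦ       
Gaps, from front to back: bilabial lacks voiced (/β/); velar lacks voiced (/ɣ/).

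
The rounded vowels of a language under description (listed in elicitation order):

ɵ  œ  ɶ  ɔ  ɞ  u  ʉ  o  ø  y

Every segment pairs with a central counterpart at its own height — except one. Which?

/ɶ/

High: /y/ ~ /ʉ/ ~ /u/
High-mid: /ø/ ~ /ɵ/ ~ /o/
Low-mid: /œ/ ~ /ɞ/ ~ /ɔ/
Low: only /ɶ/ (front); no central partner.
So /ɶ/ is the unpaired segment.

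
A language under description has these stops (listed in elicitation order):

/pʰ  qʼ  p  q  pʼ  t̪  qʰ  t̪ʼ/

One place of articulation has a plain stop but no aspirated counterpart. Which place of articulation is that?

Plain: /p/ (bilabial), /t̪/ (dental), /q/ (uvular).
Aspirated: /pʰ/ (bilabial), /qʰ/ (uvular).
Ejective: /pʼ/ (bilabial), /t̪ʼ/ (dental), /qʼ/ (uvular).
Every place of articulation has an aspirated member except dental, where /t̪ʰ/ would be expected.

dental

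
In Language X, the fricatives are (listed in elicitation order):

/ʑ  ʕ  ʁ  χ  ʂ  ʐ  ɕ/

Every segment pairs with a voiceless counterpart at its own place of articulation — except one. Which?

/ʕ/

Retroflex: /ʂ/ ~ /ʐ/
Alveolo-palatal: /ɕ/ ~ /ʑ/
Uvular: /χ/ ~ /ʁ/
Pharyngeal: only /ʕ/ (voiced); no voiceless partner.
So /ʕ/ is the unpaired segment.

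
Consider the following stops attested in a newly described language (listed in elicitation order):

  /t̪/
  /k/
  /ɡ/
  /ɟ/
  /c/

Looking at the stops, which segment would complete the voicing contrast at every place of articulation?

/d̪/

place of articulation  voiceless  voiced  
dental            t̪        —       
palatal           c         ɟ       
velar             k         ɡ       
The dental row has no voiced member, so the gap is the voiced dental stop /d̪/.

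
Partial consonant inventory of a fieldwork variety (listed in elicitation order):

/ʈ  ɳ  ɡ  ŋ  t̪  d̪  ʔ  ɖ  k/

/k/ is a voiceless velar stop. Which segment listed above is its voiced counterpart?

The voiced counterpart is a voiced velar stop — in this inventory, /ɡ/.

/ɡ/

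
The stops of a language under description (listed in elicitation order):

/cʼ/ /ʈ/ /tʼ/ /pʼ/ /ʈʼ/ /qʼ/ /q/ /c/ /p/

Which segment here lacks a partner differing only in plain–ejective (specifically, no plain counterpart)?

Bilabial: /p/ ~ /pʼ/
Retroflex: /ʈ/ ~ /ʈʼ/
Palatal: /c/ ~ /cʼ/
Uvular: /q/ ~ /qʼ/
Alveolar: only /tʼ/ (ejective); no plain partner.
So /tʼ/ is the unpaired segment.

/tʼ/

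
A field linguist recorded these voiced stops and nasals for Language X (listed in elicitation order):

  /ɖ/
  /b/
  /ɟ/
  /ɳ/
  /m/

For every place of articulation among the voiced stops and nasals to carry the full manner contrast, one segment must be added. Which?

/ɲ/

Oral stop: /b/ (bilabial), /ɖ/ (retroflex), /ɟ/ (palatal).
Nasal: /m/ (bilabial), /ɳ/ (retroflex).
The palatal row has no nasal member, so the gap is the palatal nasal /ɲ/.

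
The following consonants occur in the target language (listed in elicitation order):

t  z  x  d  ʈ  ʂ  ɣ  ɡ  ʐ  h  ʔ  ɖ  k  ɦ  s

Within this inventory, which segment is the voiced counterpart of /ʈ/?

/ʈ/ is a voiceless retroflex stop.
The voiced counterpart is a voiced retroflex stop — in this inventory, /ɖ/.

/ɖ/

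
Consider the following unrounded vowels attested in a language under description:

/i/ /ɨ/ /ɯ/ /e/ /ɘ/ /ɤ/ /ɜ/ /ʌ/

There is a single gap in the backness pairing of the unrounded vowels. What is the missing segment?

Front: /i/ (high), /e/ (high-mid).
Central: /ɨ/ (high), /ɘ/ (high-mid), /ɜ/ (low-mid).
Back: /ɯ/ (high), /ɤ/ (high-mid), /ʌ/ (low-mid).
The low-mid row has no front member, so the gap is the low-mid front unrounded vowel /ɛ/.

/ɛ/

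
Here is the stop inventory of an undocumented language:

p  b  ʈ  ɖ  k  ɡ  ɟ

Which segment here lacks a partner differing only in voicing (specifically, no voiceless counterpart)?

Bilabial: /p/ ~ /b/
Retroflex: /ʈ/ ~ /ɖ/
Velar: /k/ ~ /ɡ/
Palatal: only /ɟ/ (voiced); no voiceless partner.
So /ɟ/ is the unpaired segment.

/ɟ/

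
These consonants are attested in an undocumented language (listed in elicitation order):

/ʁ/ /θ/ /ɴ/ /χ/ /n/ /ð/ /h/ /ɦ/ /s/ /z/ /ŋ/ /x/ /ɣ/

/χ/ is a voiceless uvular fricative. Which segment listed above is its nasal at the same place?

/ɴ/

The nasal at the same place is an uvular nasal — in this inventory, /ɴ/.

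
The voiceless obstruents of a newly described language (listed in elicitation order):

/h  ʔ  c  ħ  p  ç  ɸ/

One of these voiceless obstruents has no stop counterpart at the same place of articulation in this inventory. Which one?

Bilabial: /p/ ~ /ɸ/
Palatal: /c/ ~ /ç/
Glottal: /ʔ/ ~ /h/
Pharyngeal: only /ħ/ (fricative); no stop partner.
So /ħ/ is the unpaired segment.

/ħ/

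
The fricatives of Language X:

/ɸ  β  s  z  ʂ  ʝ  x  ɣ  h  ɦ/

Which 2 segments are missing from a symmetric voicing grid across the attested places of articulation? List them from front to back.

Voiceless: /ɸ/ (bilabial), /s/ (alveolar), /ʂ/ (retroflex), /x/ (velar), /h/ (glottal).
Voiced: /β/ (bilabial), /z/ (alveolar), /ʝ/ (palatal), /ɣ/ (velar), /ɦ/ (glottal).
Gaps, from front to back: retroflex lacks voiced (/ʐ/); palatal lacks voiceless (/ç/).

/ʐ/, /ç/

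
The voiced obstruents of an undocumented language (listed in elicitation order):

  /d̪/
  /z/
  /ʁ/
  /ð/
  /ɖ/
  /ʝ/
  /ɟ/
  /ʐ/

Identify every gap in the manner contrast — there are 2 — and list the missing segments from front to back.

dental: stop /d̪/, fricative /ð/.
alveolar: stop —, fricative /z/.
retroflex: stop /ɖ/, fricative /ʐ/.
palatal: stop /ɟ/, fricative /ʝ/.
uvular: stop —, fricative /ʁ/.
Gaps, from front to back: alveolar lacks stop (/d/); uvular lacks stop (/ɢ/).

/d/, /ɢ/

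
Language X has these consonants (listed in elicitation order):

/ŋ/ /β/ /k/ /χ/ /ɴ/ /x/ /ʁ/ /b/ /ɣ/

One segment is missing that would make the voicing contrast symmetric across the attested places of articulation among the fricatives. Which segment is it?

place of articulation  voiceless  voiced  
bilabial          —         β       
velar             x         ɣ       
uvular            χ         ʁ       
The bilabial row has no voiceless member, so the gap is the voiceless bilabial fricative /ɸ/.

/ɸ/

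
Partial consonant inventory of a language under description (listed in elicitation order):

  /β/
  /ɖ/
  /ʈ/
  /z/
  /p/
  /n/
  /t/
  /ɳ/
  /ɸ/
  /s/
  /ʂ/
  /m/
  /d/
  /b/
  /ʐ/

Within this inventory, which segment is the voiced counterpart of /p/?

/p/ is a voiceless bilabial stop.
The voiced counterpart is a voiced bilabial stop — in this inventory, /b/.

/b/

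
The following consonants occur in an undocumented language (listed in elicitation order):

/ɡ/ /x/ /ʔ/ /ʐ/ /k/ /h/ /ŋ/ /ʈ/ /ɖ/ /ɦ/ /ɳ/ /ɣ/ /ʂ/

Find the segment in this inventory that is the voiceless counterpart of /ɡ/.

/k/

/ɡ/ is a voiced velar stop.
The voiceless counterpart is a voiceless velar stop — in this inventory, /k/.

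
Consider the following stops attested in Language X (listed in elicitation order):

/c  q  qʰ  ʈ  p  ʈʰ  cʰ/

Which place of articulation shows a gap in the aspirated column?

bilabial

place of articulation  plain     aspirated
bilabial          p         —       
retroflex         ʈ         ʈʰ      
palatal           c         cʰ      
uvular            q         qʰ      
Every place of articulation has an aspirated member except bilabial, where /pʰ/ would be expected.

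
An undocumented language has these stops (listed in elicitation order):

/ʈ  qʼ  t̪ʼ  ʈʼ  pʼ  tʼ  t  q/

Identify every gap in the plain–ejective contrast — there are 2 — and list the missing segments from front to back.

place of articulation  plain     ejective
bilabial          —         pʼ      
dental            —         t̪ʼ     
alveolar          t         tʼ      
retroflex         ʈ         ʈʼ      
uvular            q         qʼ      
Gaps, from front to back: bilabial lacks plain (/p/); dental lacks plain (/t̪/).

/p/, /t̪/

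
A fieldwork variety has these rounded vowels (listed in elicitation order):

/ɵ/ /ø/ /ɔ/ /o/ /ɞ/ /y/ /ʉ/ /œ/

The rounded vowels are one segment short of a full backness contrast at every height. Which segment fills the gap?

Front: /y/ (high), /ø/ (high-mid), /œ/ (low-mid).
Central: /ʉ/ (high), /ɵ/ (high-mid), /ɞ/ (low-mid).
Back: /o/ (high-mid), /ɔ/ (low-mid).
The high row has no back member, so the gap is the high back rounded vowel /u/.

/u/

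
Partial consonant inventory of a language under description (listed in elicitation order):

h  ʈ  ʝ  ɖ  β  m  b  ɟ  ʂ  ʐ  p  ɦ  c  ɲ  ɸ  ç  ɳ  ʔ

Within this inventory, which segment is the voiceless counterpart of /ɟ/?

/c/

/ɟ/ is a voiced palatal stop.
The voiceless counterpart is a voiceless palatal stop — in this inventory, /c/.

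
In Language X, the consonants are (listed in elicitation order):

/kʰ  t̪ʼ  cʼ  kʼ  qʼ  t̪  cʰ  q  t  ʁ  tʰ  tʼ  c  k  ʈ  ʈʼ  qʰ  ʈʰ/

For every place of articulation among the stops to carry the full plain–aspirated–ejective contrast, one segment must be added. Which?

/t̪ʰ/

Plain: /t̪/ (dental), /t/ (alveolar), /ʈ/ (retroflex), /c/ (palatal), /k/ (velar), /q/ (uvular).
Aspirated: /tʰ/ (alveolar), /ʈʰ/ (retroflex), /cʰ/ (palatal), /kʰ/ (velar), /qʰ/ (uvular).
Ejective: /t̪ʼ/ (dental), /tʼ/ (alveolar), /ʈʼ/ (retroflex), /cʼ/ (palatal), /kʼ/ (velar), /qʼ/ (uvular).
The dental row has no aspirated member, so the gap is the aspirated dental stop /t̪ʰ/.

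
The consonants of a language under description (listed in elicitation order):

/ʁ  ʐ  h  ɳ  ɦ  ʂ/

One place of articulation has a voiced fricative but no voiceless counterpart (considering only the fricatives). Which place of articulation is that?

uvular

retroflex: voiceless /ʂ/, voiced /ʐ/.
uvular: voiceless —, voiced /ʁ/.
glottal: voiceless /h/, voiced /ɦ/.
Every place of articulation has a voiceless member except uvular, where /χ/ would be expected.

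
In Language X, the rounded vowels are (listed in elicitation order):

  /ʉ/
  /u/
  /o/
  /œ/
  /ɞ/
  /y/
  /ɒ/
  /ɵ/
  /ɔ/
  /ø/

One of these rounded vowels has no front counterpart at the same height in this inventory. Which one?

/ɒ/

High: /y/ ~ /ʉ/ ~ /u/
High-mid: /ø/ ~ /ɵ/ ~ /o/
Low-mid: /œ/ ~ /ɞ/ ~ /ɔ/
Low: only /ɒ/ (back); no front partner.
So /ɒ/ is the unpaired segment.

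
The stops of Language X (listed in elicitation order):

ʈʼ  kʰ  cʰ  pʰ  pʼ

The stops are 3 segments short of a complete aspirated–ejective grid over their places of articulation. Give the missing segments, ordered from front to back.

bilabial: aspirated /pʰ/, ejective /pʼ/.
retroflex: aspirated —, ejective /ʈʼ/.
palatal: aspirated /cʰ/, ejective —.
velar: aspirated /kʰ/, ejective —.
Gaps, from front to back: retroflex lacks aspirated (/ʈʰ/); palatal lacks ejective (/cʼ/); velar lacks ejective (/kʼ/).

/ʈʰ/, /cʼ/, /kʼ/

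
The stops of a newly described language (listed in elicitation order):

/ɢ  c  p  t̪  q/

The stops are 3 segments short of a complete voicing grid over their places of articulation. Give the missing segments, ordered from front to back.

Voiceless: /p/ (bilabial), /t̪/ (dental), /c/ (palatal), /q/ (uvular).
Voiced: /ɢ/ (uvular).
Gaps, from front to back: bilabial lacks voiced (/b/); dental lacks voiced (/d̪/); palatal lacks voiced (/ɟ/).

/b/, /d̪/, /ɟ/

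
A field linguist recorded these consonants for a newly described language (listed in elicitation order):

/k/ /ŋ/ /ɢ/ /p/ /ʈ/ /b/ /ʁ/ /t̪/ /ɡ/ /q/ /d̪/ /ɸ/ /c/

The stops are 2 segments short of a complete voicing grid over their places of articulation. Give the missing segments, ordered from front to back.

/ɖ/, /ɟ/

Voiceless: /p/ (bilabial), /t̪/ (dental), /ʈ/ (retroflex), /c/ (palatal), /k/ (velar), /q/ (uvular).
Voiced: /b/ (bilabial), /d̪/ (dental), /ɡ/ (velar), /ɢ/ (uvular).
Gaps, from front to back: retroflex lacks voiced (/ɖ/); palatal lacks voiced (/ɟ/).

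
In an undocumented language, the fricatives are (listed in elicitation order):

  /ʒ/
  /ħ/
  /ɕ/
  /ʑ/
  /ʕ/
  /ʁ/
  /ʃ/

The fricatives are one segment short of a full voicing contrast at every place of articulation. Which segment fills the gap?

/χ/

Voiceless: /ʃ/ (postalveolar), /ɕ/ (alveolo-palatal), /ħ/ (pharyngeal).
Voiced: /ʒ/ (postalveolar), /ʑ/ (alveolo-palatal), /ʁ/ (uvular), /ʕ/ (pharyngeal).
The uvular row has no voiceless member, so the gap is the voiceless uvular fricative /χ/.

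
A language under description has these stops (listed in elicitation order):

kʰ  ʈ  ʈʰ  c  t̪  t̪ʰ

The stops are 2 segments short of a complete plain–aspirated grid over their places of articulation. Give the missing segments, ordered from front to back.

/cʰ/, /k/

place of articulation  plain     aspirated
dental            t̪        t̪ʰ     
retroflex         ʈ         ʈʰ      
palatal           c         —       
velar             —         kʰ      
Gaps, from front to back: palatal lacks aspirated (/cʰ/); velar lacks plain (/k/).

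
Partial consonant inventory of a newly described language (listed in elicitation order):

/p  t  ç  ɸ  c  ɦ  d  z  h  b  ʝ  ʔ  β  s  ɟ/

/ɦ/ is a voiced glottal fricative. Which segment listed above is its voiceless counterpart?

/h/

The voiceless counterpart is a voiceless glottal fricative — in this inventory, /h/.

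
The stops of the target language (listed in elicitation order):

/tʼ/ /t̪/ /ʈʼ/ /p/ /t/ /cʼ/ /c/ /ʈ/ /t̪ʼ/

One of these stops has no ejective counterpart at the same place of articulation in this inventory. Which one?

Dental: /t̪/ ~ /t̪ʼ/
Alveolar: /t/ ~ /tʼ/
Retroflex: /ʈ/ ~ /ʈʼ/
Palatal: /c/ ~ /cʼ/
Bilabial: only /p/ (plain); no ejective partner.
So /p/ is the unpaired segment.

/p/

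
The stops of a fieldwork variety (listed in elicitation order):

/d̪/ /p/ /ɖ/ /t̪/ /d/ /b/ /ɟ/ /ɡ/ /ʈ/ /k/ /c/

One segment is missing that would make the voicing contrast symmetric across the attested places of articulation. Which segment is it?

/t/

place of articulation  voiceless  voiced  
bilabial          p         b       
dental            t̪        d̪      
alveolar          —         d       
retroflex         ʈ         ɖ       
palatal           c         ɟ       
velar             k         ɡ       
The alveolar row has no voiceless member, so the gap is the voiceless alveolar stop /t/.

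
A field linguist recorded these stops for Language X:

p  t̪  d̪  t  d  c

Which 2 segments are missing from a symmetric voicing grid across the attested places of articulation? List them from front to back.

bilabial: voiceless /p/, voiced —.
dental: voiceless /t̪/, voiced /d̪/.
alveolar: voiceless /t/, voiced /d/.
palatal: voiceless /c/, voiced —.
Gaps, from front to back: bilabial lacks voiced (/b/); palatal lacks voiced (/ɟ/).

/b/, /ɟ/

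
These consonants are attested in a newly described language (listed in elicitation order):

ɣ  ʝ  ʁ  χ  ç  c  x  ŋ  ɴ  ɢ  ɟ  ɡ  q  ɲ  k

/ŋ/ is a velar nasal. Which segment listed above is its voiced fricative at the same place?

The voiced fricative at the same place is a voiced velar fricative — in this inventory, /ɣ/.

/ɣ/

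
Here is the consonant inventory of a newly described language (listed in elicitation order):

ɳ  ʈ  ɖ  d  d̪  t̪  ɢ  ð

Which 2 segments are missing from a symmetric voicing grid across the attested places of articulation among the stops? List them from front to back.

Voiceless: /t̪/ (dental), /ʈ/ (retroflex).
Voiced: /d̪/ (dental), /d/ (alveolar), /ɖ/ (retroflex), /ɢ/ (uvular).
Gaps, from front to back: alveolar lacks voiceless (/t/); uvular lacks voiceless (/q/).

/t/, /q/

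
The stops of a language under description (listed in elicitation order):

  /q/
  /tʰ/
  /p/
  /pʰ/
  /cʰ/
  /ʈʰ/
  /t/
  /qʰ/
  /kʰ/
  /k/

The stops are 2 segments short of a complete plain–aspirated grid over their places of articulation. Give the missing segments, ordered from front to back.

/ʈ/, /c/

bilabial: plain /p/, aspirated /pʰ/.
alveolar: plain /t/, aspirated /tʰ/.
retroflex: plain —, aspirated /ʈʰ/.
palatal: plain —, aspirated /cʰ/.
velar: plain /k/, aspirated /kʰ/.
uvular: plain /q/, aspirated /qʰ/.
Gaps, from front to back: retroflex lacks plain (/ʈ/); palatal lacks plain (/c/).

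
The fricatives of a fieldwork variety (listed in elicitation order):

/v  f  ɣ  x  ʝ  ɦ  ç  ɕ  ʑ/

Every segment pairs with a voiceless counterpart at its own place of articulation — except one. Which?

/ɦ/

Labiodental: /f/ ~ /v/
Alveolo-palatal: /ɕ/ ~ /ʑ/
Palatal: /ç/ ~ /ʝ/
Velar: /x/ ~ /ɣ/
Glottal: only /ɦ/ (voiced); no voiceless partner.
So /ɦ/ is the unpaired segment.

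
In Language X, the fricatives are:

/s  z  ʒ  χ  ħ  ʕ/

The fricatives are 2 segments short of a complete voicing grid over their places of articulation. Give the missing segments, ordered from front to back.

/ʃ/, /ʁ/

Voiceless: /s/ (alveolar), /χ/ (uvular), /ħ/ (pharyngeal).
Voiced: /z/ (alveolar), /ʒ/ (postalveolar), /ʕ/ (pharyngeal).
Gaps, from front to back: postalveolar lacks voiceless (/ʃ/); uvular lacks voiced (/ʁ/).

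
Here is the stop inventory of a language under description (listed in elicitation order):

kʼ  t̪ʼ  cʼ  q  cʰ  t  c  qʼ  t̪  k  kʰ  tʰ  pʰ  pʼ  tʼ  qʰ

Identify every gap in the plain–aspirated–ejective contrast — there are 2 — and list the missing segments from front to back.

/p/, /t̪ʰ/

Plain: /t̪/ (dental), /t/ (alveolar), /c/ (palatal), /k/ (velar), /q/ (uvular).
Aspirated: /pʰ/ (bilabial), /tʰ/ (alveolar), /cʰ/ (palatal), /kʰ/ (velar), /qʰ/ (uvular).
Ejective: /pʼ/ (bilabial), /t̪ʼ/ (dental), /tʼ/ (alveolar), /cʼ/ (palatal), /kʼ/ (velar), /qʼ/ (uvular).
Gaps, from front to back: bilabial lacks plain (/p/); dental lacks aspirated (/t̪ʰ/).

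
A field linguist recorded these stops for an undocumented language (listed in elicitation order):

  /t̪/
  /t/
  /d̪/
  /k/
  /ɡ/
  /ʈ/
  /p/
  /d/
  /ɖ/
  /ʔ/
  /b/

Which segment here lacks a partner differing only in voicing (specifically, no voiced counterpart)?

Bilabial: /p/ ~ /b/
Dental: /t̪/ ~ /d̪/
Alveolar: /t/ ~ /d/
Retroflex: /ʈ/ ~ /ɖ/
Velar: /k/ ~ /ɡ/
Glottal: only /ʔ/ (voiceless); no voiced partner.
So /ʔ/ is the unpaired segment.

/ʔ/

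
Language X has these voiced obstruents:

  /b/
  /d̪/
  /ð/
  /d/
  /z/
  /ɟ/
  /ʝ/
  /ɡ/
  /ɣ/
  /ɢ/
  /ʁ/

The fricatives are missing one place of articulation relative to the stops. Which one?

Stop: /b/ (bilabial), /d̪/ (dental), /d/ (alveolar), /ɟ/ (palatal), /ɡ/ (velar), /ɢ/ (uvular).
Fricative: /ð/ (dental), /z/ (alveolar), /ʝ/ (palatal), /ɣ/ (velar), /ʁ/ (uvular).
Every place of articulation has a fricative member except bilabial, where /β/ would be expected.

bilabial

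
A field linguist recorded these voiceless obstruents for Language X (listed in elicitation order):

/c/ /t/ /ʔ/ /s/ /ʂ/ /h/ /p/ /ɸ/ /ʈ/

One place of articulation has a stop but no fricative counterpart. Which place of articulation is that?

bilabial: stop /p/, fricative /ɸ/.
alveolar: stop /t/, fricative /s/.
retroflex: stop /ʈ/, fricative /ʂ/.
palatal: stop /c/, fricative —.
glottal: stop /ʔ/, fricative /h/.
Every place of articulation has a fricative member except palatal, where /ç/ would be expected.

palatal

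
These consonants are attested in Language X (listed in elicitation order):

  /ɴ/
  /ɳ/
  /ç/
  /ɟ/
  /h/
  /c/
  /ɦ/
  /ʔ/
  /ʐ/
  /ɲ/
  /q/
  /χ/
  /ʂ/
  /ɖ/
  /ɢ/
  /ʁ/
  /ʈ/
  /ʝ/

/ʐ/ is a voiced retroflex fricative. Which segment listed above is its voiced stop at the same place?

/ɖ/

The voiced stop at the same place is a voiced retroflex stop — in this inventory, /ɖ/.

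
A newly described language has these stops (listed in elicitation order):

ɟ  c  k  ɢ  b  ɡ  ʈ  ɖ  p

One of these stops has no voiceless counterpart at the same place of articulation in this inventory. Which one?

Bilabial: /p/ ~ /b/
Retroflex: /ʈ/ ~ /ɖ/
Palatal: /c/ ~ /ɟ/
Velar: /k/ ~ /ɡ/
Uvular: only /ɢ/ (voiced); no voiceless partner.
So /ɢ/ is the unpaired segment.

/ɢ/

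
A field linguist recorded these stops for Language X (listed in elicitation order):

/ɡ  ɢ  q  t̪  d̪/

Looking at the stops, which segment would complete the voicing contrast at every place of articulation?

/k/

Voiceless: /t̪/ (dental), /q/ (uvular).
Voiced: /d̪/ (dental), /ɡ/ (velar), /ɢ/ (uvular).
The velar row has no voiceless member, so the gap is the voiceless velar stop /k/.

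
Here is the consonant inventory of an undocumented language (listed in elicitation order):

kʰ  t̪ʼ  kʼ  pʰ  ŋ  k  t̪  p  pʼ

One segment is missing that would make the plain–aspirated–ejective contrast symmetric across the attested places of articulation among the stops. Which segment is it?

bilabial: plain /p/, aspirated /pʰ/, ejective /pʼ/.
dental: plain /t̪/, aspirated —, ejective /t̪ʼ/.
velar: plain /k/, aspirated /kʰ/, ejective /kʼ/.
The dental row has no aspirated member, so the gap is the aspirated dental stop /t̪ʰ/.

/t̪ʰ/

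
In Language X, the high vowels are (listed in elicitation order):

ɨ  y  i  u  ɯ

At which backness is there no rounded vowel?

Unrounded: /i/ (front), /ɨ/ (central), /ɯ/ (back).
Rounded: /y/ (front), /u/ (back).
Every backness has a rounded member except central, where /ʉ/ would be expected.

central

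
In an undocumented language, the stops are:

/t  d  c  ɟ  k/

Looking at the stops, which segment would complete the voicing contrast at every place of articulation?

/ɡ/

place of articulation  voiceless  voiced  
alveolar          t         d       
palatal           c         ɟ       
velar             k         —       
The velar row has no voiced member, so the gap is the voiced velar stop /ɡ/.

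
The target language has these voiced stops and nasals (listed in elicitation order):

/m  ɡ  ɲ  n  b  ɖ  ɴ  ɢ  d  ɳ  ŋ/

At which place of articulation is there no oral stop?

palatal

place of articulation  oral stop  nasal   
bilabial          b         m       
alveolar          d         n       
retroflex         ɖ         ɳ       
palatal           —         ɲ       
velar             ɡ         ŋ       
uvular            ɢ         ɴ       
Every place of articulation has an oral stop member except palatal, where /ɟ/ would be expected.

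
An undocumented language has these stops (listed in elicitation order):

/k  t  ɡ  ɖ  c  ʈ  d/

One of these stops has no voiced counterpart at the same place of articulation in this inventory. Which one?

Alveolar: /t/ ~ /d/
Retroflex: /ʈ/ ~ /ɖ/
Velar: /k/ ~ /ɡ/
Palatal: only /c/ (voiceless); no voiced partner.
So /c/ is the unpaired segment.

/c/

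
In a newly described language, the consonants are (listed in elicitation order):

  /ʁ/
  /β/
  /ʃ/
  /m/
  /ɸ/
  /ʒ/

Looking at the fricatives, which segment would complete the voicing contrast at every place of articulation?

bilabial: voiceless /ɸ/, voiced /β/.
postalveolar: voiceless /ʃ/, voiced /ʒ/.
uvular: voiceless —, voiced /ʁ/.
The uvular row has no voiceless member, so the gap is the voiceless uvular fricative /χ/.

/χ/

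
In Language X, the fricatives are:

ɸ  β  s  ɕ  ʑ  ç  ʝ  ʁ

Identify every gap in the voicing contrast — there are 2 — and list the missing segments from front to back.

/z/, /χ/

Voiceless: /ɸ/ (bilabial), /s/ (alveolar), /ɕ/ (alveolo-palatal), /ç/ (palatal).
Voiced: /β/ (bilabial), /ʑ/ (alveolo-palatal), /ʝ/ (palatal), /ʁ/ (uvular).
Gaps, from front to back: alveolar lacks voiced (/z/); uvular lacks voiceless (/χ/).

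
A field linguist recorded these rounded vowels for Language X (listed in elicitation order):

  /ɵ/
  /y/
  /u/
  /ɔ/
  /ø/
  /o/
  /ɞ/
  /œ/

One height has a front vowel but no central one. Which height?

high: front /y/, central —, back /u/.
high-mid: front /ø/, central /ɵ/, back /o/.
low-mid: front /œ/, central /ɞ/, back /ɔ/.
Every height has a central member except high, where /ʉ/ would be expected.

high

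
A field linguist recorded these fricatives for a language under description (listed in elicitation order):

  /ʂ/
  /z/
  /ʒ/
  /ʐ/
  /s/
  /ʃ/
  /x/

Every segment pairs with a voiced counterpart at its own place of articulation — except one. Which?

/x/

Alveolar: /s/ ~ /z/
Postalveolar: /ʃ/ ~ /ʒ/
Retroflex: /ʂ/ ~ /ʐ/
Velar: only /x/ (voiceless); no voiced partner.
So /x/ is the unpaired segment.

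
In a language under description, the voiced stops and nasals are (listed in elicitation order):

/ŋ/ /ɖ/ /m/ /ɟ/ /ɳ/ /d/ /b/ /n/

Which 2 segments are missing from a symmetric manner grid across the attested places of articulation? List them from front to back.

/ɲ/, /ɡ/

place of articulation  oral stop  nasal   
bilabial          b         m       
alveolar          d         n       
retroflex         ɖ         ɳ       
palatal           ɟ         —       
velar             —         ŋ       
Gaps, from front to back: palatal lacks nasal (/ɲ/); velar lacks oral stop (/ɡ/).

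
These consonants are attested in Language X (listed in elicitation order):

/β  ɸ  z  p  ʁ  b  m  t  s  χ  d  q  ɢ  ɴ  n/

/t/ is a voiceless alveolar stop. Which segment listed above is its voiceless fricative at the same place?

The voiceless fricative at the same place is a voiceless alveolar fricative — in this inventory, /s/.

/s/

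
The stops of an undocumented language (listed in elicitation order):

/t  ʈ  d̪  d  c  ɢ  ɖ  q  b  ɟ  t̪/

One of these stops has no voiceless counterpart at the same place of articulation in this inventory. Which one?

/b/

Dental: /t̪/ ~ /d̪/
Alveolar: /t/ ~ /d/
Retroflex: /ʈ/ ~ /ɖ/
Palatal: /c/ ~ /ɟ/
Uvular: /q/ ~ /ɢ/
Bilabial: only /b/ (voiced); no voiceless partner.
So /b/ is the unpaired segment.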